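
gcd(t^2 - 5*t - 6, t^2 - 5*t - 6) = t^2 - 5*t - 6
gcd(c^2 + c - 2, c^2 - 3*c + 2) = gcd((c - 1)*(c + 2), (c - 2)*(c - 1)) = c - 1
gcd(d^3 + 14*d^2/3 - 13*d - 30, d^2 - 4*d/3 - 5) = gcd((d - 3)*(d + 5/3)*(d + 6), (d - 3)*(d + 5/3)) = d^2 - 4*d/3 - 5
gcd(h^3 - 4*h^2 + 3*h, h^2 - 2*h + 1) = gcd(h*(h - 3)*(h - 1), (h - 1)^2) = h - 1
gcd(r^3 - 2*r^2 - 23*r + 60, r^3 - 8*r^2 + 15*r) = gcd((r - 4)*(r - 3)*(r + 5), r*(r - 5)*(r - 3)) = r - 3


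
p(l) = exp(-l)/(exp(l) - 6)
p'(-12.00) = 27125.80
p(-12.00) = -27125.83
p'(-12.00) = 27125.80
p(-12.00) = -27125.83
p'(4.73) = -0.00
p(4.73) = 0.00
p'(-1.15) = 0.52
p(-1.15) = -0.56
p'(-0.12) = 0.18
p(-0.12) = -0.22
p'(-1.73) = 0.94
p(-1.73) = -0.97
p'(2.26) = -0.11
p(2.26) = 0.03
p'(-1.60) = 0.82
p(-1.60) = -0.85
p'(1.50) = -0.29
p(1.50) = -0.15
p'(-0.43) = 0.25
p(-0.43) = -0.29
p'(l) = -exp(-l)/(exp(l) - 6) - 1/(exp(l) - 6)^2 = 2*(3 - exp(l))*exp(-l)/(exp(2*l) - 12*exp(l) + 36)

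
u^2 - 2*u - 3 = (u - 3)*(u + 1)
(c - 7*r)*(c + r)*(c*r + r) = c^3*r - 6*c^2*r^2 + c^2*r - 7*c*r^3 - 6*c*r^2 - 7*r^3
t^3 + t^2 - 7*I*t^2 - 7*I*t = t*(t + 1)*(t - 7*I)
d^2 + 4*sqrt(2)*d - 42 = (d - 3*sqrt(2))*(d + 7*sqrt(2))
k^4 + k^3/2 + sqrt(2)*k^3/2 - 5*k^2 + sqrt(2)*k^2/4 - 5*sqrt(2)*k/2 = k*(k - 2)*(k + 5/2)*(k + sqrt(2)/2)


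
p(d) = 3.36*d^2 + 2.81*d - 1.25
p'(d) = 6.72*d + 2.81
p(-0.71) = -1.55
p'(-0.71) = -1.96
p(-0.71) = -1.55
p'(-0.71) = -1.96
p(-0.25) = -1.74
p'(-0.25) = 1.13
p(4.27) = 72.01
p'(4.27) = 31.50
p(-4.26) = 47.76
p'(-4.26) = -25.82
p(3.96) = 62.57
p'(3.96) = 29.42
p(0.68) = 2.21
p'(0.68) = 7.38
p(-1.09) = -0.32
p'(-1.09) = -4.51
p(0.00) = -1.25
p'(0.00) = 2.81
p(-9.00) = 245.62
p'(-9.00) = -57.67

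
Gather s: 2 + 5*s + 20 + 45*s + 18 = 50*s + 40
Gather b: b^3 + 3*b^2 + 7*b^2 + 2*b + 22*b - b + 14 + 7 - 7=b^3 + 10*b^2 + 23*b + 14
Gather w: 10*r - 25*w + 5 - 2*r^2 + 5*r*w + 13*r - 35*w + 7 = -2*r^2 + 23*r + w*(5*r - 60) + 12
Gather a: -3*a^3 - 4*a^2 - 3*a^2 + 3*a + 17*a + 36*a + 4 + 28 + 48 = -3*a^3 - 7*a^2 + 56*a + 80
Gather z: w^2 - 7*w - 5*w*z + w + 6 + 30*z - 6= w^2 - 6*w + z*(30 - 5*w)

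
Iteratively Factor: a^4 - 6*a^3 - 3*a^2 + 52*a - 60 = (a - 5)*(a^3 - a^2 - 8*a + 12) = (a - 5)*(a - 2)*(a^2 + a - 6) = (a - 5)*(a - 2)*(a + 3)*(a - 2)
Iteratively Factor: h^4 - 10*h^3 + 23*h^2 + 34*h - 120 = (h - 3)*(h^3 - 7*h^2 + 2*h + 40) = (h - 3)*(h + 2)*(h^2 - 9*h + 20) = (h - 4)*(h - 3)*(h + 2)*(h - 5)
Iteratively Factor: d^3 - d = (d - 1)*(d^2 + d) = d*(d - 1)*(d + 1)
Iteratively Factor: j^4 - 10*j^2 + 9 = (j + 1)*(j^3 - j^2 - 9*j + 9) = (j + 1)*(j + 3)*(j^2 - 4*j + 3) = (j - 1)*(j + 1)*(j + 3)*(j - 3)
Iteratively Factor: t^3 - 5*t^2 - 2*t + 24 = (t - 4)*(t^2 - t - 6) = (t - 4)*(t + 2)*(t - 3)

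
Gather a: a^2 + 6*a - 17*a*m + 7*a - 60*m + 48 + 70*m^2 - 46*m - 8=a^2 + a*(13 - 17*m) + 70*m^2 - 106*m + 40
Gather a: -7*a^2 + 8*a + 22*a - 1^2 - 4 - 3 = -7*a^2 + 30*a - 8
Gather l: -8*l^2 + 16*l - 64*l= -8*l^2 - 48*l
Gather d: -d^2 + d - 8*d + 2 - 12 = -d^2 - 7*d - 10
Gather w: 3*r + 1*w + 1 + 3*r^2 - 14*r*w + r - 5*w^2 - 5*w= 3*r^2 + 4*r - 5*w^2 + w*(-14*r - 4) + 1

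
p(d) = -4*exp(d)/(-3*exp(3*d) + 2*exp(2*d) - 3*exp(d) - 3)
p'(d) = -4*(9*exp(3*d) - 4*exp(2*d) + 3*exp(d))*exp(d)/(-3*exp(3*d) + 2*exp(2*d) - 3*exp(d) - 3)^2 - 4*exp(d)/(-3*exp(3*d) + 2*exp(2*d) - 3*exp(d) - 3) = (-24*exp(3*d) + 8*exp(2*d) + 12)*exp(d)/(9*exp(6*d) - 12*exp(5*d) + 22*exp(4*d) + 6*exp(3*d) - 3*exp(2*d) + 18*exp(d) + 9)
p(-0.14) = 0.57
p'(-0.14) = 0.05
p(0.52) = 0.40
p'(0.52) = -0.48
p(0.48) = 0.42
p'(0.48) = -0.47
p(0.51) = 0.41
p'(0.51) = -0.48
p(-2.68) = 0.09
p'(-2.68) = 0.08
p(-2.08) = 0.15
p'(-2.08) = 0.13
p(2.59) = 0.01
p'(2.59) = -0.02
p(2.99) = 0.00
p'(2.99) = -0.01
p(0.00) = 0.57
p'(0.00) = -0.08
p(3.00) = 0.00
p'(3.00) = -0.00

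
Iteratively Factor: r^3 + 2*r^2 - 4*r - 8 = (r + 2)*(r^2 - 4) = (r - 2)*(r + 2)*(r + 2)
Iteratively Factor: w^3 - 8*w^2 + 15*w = (w)*(w^2 - 8*w + 15) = w*(w - 5)*(w - 3)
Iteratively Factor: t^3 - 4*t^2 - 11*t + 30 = (t - 2)*(t^2 - 2*t - 15) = (t - 2)*(t + 3)*(t - 5)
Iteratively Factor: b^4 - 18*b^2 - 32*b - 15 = (b + 1)*(b^3 - b^2 - 17*b - 15) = (b - 5)*(b + 1)*(b^2 + 4*b + 3) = (b - 5)*(b + 1)*(b + 3)*(b + 1)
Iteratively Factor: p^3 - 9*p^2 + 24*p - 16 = (p - 4)*(p^2 - 5*p + 4) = (p - 4)^2*(p - 1)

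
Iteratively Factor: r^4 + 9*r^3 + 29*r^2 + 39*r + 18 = (r + 3)*(r^3 + 6*r^2 + 11*r + 6) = (r + 1)*(r + 3)*(r^2 + 5*r + 6) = (r + 1)*(r + 3)^2*(r + 2)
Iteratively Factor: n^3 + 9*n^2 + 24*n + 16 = (n + 1)*(n^2 + 8*n + 16) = (n + 1)*(n + 4)*(n + 4)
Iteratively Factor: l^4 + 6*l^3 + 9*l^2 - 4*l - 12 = (l - 1)*(l^3 + 7*l^2 + 16*l + 12) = (l - 1)*(l + 2)*(l^2 + 5*l + 6) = (l - 1)*(l + 2)*(l + 3)*(l + 2)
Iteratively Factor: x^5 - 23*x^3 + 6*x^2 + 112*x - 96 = (x - 2)*(x^4 + 2*x^3 - 19*x^2 - 32*x + 48) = (x - 2)*(x - 1)*(x^3 + 3*x^2 - 16*x - 48) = (x - 2)*(x - 1)*(x + 3)*(x^2 - 16) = (x - 2)*(x - 1)*(x + 3)*(x + 4)*(x - 4)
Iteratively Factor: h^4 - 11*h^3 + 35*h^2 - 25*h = (h - 5)*(h^3 - 6*h^2 + 5*h) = h*(h - 5)*(h^2 - 6*h + 5) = h*(h - 5)*(h - 1)*(h - 5)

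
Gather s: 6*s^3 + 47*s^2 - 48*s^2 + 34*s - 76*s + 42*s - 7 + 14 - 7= 6*s^3 - s^2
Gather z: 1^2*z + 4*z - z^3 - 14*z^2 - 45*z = -z^3 - 14*z^2 - 40*z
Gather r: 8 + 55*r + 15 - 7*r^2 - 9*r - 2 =-7*r^2 + 46*r + 21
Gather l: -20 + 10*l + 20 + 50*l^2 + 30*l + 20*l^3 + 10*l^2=20*l^3 + 60*l^2 + 40*l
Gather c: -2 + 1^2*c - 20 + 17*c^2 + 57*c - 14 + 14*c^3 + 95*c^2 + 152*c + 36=14*c^3 + 112*c^2 + 210*c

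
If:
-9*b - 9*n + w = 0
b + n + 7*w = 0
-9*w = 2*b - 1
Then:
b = 1/2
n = -1/2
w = 0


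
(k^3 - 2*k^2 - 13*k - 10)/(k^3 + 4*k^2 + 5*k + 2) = (k - 5)/(k + 1)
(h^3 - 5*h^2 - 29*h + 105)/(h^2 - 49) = (h^2 + 2*h - 15)/(h + 7)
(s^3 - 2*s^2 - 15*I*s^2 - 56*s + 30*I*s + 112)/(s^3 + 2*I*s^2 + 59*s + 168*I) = (s^2 - s*(2 + 7*I) + 14*I)/(s^2 + 10*I*s - 21)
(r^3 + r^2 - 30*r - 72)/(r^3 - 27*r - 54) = (r + 4)/(r + 3)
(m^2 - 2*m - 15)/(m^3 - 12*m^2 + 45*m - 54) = (m^2 - 2*m - 15)/(m^3 - 12*m^2 + 45*m - 54)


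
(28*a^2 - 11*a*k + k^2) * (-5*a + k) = -140*a^3 + 83*a^2*k - 16*a*k^2 + k^3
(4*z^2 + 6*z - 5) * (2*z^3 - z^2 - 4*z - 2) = 8*z^5 + 8*z^4 - 32*z^3 - 27*z^2 + 8*z + 10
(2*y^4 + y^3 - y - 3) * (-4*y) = -8*y^5 - 4*y^4 + 4*y^2 + 12*y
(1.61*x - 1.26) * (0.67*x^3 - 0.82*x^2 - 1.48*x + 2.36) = 1.0787*x^4 - 2.1644*x^3 - 1.3496*x^2 + 5.6644*x - 2.9736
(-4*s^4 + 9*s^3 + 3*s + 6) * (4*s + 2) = -16*s^5 + 28*s^4 + 18*s^3 + 12*s^2 + 30*s + 12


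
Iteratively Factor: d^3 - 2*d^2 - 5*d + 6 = (d + 2)*(d^2 - 4*d + 3) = (d - 3)*(d + 2)*(d - 1)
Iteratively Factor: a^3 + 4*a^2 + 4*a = (a)*(a^2 + 4*a + 4) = a*(a + 2)*(a + 2)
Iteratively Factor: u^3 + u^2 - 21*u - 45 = (u + 3)*(u^2 - 2*u - 15) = (u - 5)*(u + 3)*(u + 3)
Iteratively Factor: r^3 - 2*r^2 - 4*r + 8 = (r + 2)*(r^2 - 4*r + 4) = (r - 2)*(r + 2)*(r - 2)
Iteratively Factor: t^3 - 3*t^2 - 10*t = (t + 2)*(t^2 - 5*t) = (t - 5)*(t + 2)*(t)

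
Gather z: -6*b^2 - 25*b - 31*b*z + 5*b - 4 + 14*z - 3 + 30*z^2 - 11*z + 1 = -6*b^2 - 20*b + 30*z^2 + z*(3 - 31*b) - 6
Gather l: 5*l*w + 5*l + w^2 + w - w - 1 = l*(5*w + 5) + w^2 - 1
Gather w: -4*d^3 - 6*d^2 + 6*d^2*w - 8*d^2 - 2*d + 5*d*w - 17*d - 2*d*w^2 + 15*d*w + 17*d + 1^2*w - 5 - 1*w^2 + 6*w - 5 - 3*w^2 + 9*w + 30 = -4*d^3 - 14*d^2 - 2*d + w^2*(-2*d - 4) + w*(6*d^2 + 20*d + 16) + 20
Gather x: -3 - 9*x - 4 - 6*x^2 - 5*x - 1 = -6*x^2 - 14*x - 8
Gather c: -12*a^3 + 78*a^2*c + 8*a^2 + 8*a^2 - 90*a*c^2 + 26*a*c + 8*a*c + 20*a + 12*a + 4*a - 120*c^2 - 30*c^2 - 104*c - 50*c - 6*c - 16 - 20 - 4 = -12*a^3 + 16*a^2 + 36*a + c^2*(-90*a - 150) + c*(78*a^2 + 34*a - 160) - 40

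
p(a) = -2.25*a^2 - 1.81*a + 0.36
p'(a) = -4.5*a - 1.81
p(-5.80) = -64.83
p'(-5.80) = 24.29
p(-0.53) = 0.69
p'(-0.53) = 0.58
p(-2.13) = -5.99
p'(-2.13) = 7.78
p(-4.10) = -30.04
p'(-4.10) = 16.64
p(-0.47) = 0.71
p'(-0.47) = 0.30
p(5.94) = -89.78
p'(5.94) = -28.54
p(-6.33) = -78.34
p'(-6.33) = 26.68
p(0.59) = -1.49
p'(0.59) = -4.46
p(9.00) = -198.18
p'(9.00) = -42.31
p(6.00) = -91.50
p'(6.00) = -28.81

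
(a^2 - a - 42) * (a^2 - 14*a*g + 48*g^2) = a^4 - 14*a^3*g - a^3 + 48*a^2*g^2 + 14*a^2*g - 42*a^2 - 48*a*g^2 + 588*a*g - 2016*g^2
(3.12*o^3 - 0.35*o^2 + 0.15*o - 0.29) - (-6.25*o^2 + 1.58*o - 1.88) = 3.12*o^3 + 5.9*o^2 - 1.43*o + 1.59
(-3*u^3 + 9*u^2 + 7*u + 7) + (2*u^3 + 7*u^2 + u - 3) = -u^3 + 16*u^2 + 8*u + 4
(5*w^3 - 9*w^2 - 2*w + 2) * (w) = 5*w^4 - 9*w^3 - 2*w^2 + 2*w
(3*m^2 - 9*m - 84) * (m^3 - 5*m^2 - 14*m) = 3*m^5 - 24*m^4 - 81*m^3 + 546*m^2 + 1176*m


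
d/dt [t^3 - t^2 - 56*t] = 3*t^2 - 2*t - 56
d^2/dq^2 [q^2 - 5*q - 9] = 2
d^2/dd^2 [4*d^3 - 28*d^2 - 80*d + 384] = 24*d - 56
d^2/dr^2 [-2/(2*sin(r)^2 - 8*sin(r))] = 2*(2*sin(r) - 6 + 5/sin(r) + 12/sin(r)^2 - 16/sin(r)^3)/(sin(r) - 4)^3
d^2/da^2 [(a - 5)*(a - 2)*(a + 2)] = 6*a - 10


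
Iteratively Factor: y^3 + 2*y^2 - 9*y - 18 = (y + 2)*(y^2 - 9) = (y + 2)*(y + 3)*(y - 3)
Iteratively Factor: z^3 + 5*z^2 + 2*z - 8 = (z - 1)*(z^2 + 6*z + 8) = (z - 1)*(z + 2)*(z + 4)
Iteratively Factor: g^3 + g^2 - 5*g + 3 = (g - 1)*(g^2 + 2*g - 3) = (g - 1)*(g + 3)*(g - 1)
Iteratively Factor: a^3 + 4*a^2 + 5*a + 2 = (a + 2)*(a^2 + 2*a + 1) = (a + 1)*(a + 2)*(a + 1)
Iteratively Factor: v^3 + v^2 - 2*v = (v + 2)*(v^2 - v) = v*(v + 2)*(v - 1)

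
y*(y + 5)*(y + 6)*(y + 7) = y^4 + 18*y^3 + 107*y^2 + 210*y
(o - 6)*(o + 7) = o^2 + o - 42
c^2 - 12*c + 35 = (c - 7)*(c - 5)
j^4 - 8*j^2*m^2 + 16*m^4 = (j - 2*m)^2*(j + 2*m)^2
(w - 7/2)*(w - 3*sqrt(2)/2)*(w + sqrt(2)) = w^3 - 7*w^2/2 - sqrt(2)*w^2/2 - 3*w + 7*sqrt(2)*w/4 + 21/2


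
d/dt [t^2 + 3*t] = 2*t + 3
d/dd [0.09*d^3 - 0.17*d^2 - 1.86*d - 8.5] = 0.27*d^2 - 0.34*d - 1.86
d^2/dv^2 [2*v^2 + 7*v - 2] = 4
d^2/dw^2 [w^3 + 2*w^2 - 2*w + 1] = 6*w + 4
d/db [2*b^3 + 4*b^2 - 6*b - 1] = 6*b^2 + 8*b - 6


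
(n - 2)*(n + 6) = n^2 + 4*n - 12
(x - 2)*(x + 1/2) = x^2 - 3*x/2 - 1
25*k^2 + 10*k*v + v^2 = (5*k + v)^2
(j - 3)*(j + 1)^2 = j^3 - j^2 - 5*j - 3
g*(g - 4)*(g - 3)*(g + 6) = g^4 - g^3 - 30*g^2 + 72*g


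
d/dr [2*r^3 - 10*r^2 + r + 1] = 6*r^2 - 20*r + 1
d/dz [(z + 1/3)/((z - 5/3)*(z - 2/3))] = 9*(-9*z^2 - 6*z + 17)/(81*z^4 - 378*z^3 + 621*z^2 - 420*z + 100)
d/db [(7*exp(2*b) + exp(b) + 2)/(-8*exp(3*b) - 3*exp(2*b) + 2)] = (56*exp(4*b) + 16*exp(3*b) + 51*exp(2*b) + 40*exp(b) + 2)*exp(b)/(64*exp(6*b) + 48*exp(5*b) + 9*exp(4*b) - 32*exp(3*b) - 12*exp(2*b) + 4)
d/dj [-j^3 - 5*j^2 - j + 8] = -3*j^2 - 10*j - 1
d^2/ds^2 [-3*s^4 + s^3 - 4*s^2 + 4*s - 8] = -36*s^2 + 6*s - 8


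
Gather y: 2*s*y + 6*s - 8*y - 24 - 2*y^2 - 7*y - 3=6*s - 2*y^2 + y*(2*s - 15) - 27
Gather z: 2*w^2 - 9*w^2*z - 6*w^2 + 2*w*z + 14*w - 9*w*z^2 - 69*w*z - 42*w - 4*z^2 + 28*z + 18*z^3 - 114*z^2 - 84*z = -4*w^2 - 28*w + 18*z^3 + z^2*(-9*w - 118) + z*(-9*w^2 - 67*w - 56)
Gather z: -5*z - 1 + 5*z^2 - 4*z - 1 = 5*z^2 - 9*z - 2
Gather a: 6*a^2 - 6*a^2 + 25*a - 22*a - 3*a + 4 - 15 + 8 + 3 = 0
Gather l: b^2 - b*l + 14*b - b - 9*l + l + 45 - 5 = b^2 + 13*b + l*(-b - 8) + 40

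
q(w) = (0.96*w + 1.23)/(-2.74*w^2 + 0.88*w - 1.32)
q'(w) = (0.96*w + 1.23)*(5.48*w - 0.88)/(-2.74*w^2 + 0.88*w - 1.32)^2 + 0.96/(-2.74*w^2 + 0.88*w - 1.32)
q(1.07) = -0.64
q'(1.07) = 0.64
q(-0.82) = -0.11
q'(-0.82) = -0.40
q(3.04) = -0.17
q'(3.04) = 0.07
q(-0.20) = -0.65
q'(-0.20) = -1.39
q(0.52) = -1.08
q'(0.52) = 0.73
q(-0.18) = -0.67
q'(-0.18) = -1.42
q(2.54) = -0.22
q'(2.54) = 0.11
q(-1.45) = 0.02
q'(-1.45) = -0.09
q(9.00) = -0.05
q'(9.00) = 0.01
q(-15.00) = 0.02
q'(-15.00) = 0.00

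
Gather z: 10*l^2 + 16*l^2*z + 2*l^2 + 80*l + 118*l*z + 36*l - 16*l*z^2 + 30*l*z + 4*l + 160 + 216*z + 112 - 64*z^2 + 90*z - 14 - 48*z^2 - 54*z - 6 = 12*l^2 + 120*l + z^2*(-16*l - 112) + z*(16*l^2 + 148*l + 252) + 252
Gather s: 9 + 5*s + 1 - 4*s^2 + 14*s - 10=-4*s^2 + 19*s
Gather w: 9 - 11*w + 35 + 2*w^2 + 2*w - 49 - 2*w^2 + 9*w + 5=0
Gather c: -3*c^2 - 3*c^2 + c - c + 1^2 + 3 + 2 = 6 - 6*c^2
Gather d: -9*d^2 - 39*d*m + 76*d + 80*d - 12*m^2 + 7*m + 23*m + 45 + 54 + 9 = -9*d^2 + d*(156 - 39*m) - 12*m^2 + 30*m + 108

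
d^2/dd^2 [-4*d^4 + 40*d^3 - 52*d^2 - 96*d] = -48*d^2 + 240*d - 104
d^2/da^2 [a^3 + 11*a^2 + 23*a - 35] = 6*a + 22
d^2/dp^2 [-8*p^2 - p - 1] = -16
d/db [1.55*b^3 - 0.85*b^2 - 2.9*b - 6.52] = 4.65*b^2 - 1.7*b - 2.9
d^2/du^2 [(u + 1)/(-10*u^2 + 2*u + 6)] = ((u + 1)*(10*u - 1)^2 + (15*u + 4)*(-5*u^2 + u + 3))/(-5*u^2 + u + 3)^3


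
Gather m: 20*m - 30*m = -10*m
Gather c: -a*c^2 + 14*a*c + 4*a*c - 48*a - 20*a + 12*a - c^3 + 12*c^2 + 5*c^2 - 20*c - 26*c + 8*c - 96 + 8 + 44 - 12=-56*a - c^3 + c^2*(17 - a) + c*(18*a - 38) - 56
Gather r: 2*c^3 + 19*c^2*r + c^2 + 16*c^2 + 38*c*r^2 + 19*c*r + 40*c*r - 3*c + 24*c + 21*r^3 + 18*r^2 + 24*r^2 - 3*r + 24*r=2*c^3 + 17*c^2 + 21*c + 21*r^3 + r^2*(38*c + 42) + r*(19*c^2 + 59*c + 21)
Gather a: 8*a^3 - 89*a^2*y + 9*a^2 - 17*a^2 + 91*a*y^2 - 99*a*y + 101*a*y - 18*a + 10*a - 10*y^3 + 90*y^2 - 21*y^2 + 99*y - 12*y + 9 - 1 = 8*a^3 + a^2*(-89*y - 8) + a*(91*y^2 + 2*y - 8) - 10*y^3 + 69*y^2 + 87*y + 8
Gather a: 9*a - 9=9*a - 9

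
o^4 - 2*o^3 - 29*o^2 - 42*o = o*(o - 7)*(o + 2)*(o + 3)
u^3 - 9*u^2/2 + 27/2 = (u - 3)^2*(u + 3/2)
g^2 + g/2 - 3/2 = (g - 1)*(g + 3/2)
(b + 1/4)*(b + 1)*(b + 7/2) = b^3 + 19*b^2/4 + 37*b/8 + 7/8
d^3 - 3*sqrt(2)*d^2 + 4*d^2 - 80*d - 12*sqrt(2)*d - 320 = (d + 4)*(d - 8*sqrt(2))*(d + 5*sqrt(2))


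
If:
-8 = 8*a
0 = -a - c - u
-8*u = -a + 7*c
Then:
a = -1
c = 9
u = -8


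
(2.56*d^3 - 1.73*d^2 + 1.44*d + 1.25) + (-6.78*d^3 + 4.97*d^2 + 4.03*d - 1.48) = -4.22*d^3 + 3.24*d^2 + 5.47*d - 0.23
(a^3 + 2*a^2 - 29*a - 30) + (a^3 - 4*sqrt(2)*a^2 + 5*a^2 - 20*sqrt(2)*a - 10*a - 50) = 2*a^3 - 4*sqrt(2)*a^2 + 7*a^2 - 39*a - 20*sqrt(2)*a - 80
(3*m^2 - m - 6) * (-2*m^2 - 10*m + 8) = -6*m^4 - 28*m^3 + 46*m^2 + 52*m - 48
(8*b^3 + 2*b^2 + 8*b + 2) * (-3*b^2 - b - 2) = -24*b^5 - 14*b^4 - 42*b^3 - 18*b^2 - 18*b - 4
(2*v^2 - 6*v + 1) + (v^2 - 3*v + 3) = 3*v^2 - 9*v + 4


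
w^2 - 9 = (w - 3)*(w + 3)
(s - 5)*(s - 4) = s^2 - 9*s + 20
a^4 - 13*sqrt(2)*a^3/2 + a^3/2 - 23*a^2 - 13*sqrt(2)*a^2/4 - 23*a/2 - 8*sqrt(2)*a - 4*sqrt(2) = (a + 1/2)*(a - 8*sqrt(2))*(a + sqrt(2)/2)*(a + sqrt(2))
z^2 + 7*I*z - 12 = (z + 3*I)*(z + 4*I)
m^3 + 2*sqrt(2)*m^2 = m^2*(m + 2*sqrt(2))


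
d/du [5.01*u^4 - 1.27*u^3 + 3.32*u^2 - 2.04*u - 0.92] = 20.04*u^3 - 3.81*u^2 + 6.64*u - 2.04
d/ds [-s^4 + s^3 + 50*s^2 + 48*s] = -4*s^3 + 3*s^2 + 100*s + 48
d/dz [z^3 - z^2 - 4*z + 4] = 3*z^2 - 2*z - 4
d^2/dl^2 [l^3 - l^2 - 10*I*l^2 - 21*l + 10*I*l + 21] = 6*l - 2 - 20*I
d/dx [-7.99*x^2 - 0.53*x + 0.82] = -15.98*x - 0.53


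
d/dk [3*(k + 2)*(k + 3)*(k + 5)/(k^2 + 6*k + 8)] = 3*(k^2 + 8*k + 17)/(k^2 + 8*k + 16)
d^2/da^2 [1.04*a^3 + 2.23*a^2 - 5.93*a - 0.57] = 6.24*a + 4.46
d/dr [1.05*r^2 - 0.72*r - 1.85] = 2.1*r - 0.72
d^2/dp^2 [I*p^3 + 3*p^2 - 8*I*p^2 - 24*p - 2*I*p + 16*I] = 6*I*p + 6 - 16*I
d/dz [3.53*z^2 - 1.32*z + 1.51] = 7.06*z - 1.32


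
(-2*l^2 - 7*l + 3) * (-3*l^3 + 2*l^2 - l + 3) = 6*l^5 + 17*l^4 - 21*l^3 + 7*l^2 - 24*l + 9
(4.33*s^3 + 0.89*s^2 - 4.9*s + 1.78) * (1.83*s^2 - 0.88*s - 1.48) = 7.9239*s^5 - 2.1817*s^4 - 16.1586*s^3 + 6.2522*s^2 + 5.6856*s - 2.6344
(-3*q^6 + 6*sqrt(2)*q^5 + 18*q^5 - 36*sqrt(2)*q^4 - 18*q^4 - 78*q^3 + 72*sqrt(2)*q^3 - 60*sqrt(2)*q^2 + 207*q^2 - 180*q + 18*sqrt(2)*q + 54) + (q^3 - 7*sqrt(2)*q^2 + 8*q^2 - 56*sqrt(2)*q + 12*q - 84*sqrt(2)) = -3*q^6 + 6*sqrt(2)*q^5 + 18*q^5 - 36*sqrt(2)*q^4 - 18*q^4 - 77*q^3 + 72*sqrt(2)*q^3 - 67*sqrt(2)*q^2 + 215*q^2 - 168*q - 38*sqrt(2)*q - 84*sqrt(2) + 54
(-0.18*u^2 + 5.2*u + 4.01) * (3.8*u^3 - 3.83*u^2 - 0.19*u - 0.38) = -0.684*u^5 + 20.4494*u^4 - 4.6438*u^3 - 16.2779*u^2 - 2.7379*u - 1.5238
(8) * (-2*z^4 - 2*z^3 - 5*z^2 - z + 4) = -16*z^4 - 16*z^3 - 40*z^2 - 8*z + 32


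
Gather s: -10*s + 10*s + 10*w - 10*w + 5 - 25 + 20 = 0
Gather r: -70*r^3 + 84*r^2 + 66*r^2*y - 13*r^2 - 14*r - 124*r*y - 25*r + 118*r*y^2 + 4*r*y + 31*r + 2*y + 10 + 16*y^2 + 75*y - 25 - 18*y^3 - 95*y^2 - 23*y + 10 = -70*r^3 + r^2*(66*y + 71) + r*(118*y^2 - 120*y - 8) - 18*y^3 - 79*y^2 + 54*y - 5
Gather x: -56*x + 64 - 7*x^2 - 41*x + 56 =-7*x^2 - 97*x + 120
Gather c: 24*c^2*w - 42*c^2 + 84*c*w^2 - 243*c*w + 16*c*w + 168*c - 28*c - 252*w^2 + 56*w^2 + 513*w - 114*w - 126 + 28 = c^2*(24*w - 42) + c*(84*w^2 - 227*w + 140) - 196*w^2 + 399*w - 98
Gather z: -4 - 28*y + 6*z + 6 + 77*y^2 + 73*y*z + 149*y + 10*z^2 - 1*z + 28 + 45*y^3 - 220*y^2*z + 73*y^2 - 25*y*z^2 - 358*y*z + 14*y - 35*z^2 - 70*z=45*y^3 + 150*y^2 + 135*y + z^2*(-25*y - 25) + z*(-220*y^2 - 285*y - 65) + 30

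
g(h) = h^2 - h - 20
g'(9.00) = 17.00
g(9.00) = 52.00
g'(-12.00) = -25.00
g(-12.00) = 136.00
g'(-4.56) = -10.12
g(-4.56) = 5.35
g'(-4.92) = -10.84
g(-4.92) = 9.13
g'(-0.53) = -2.06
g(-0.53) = -19.19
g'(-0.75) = -2.50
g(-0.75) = -18.69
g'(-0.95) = -2.90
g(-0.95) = -18.15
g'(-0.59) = -2.18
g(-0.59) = -19.06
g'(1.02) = 1.04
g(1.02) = -19.98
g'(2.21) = 3.42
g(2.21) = -17.33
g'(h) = 2*h - 1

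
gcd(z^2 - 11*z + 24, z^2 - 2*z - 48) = z - 8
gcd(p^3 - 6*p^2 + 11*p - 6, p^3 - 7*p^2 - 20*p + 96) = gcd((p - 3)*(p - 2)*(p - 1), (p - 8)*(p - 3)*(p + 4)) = p - 3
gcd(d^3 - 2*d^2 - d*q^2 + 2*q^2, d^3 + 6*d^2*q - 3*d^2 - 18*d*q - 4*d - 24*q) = 1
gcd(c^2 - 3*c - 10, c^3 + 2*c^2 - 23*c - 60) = c - 5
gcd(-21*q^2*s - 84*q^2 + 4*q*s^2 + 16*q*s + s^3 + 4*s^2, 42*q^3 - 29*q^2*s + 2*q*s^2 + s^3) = 21*q^2 - 4*q*s - s^2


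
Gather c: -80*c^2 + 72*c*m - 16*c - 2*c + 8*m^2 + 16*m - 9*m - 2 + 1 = -80*c^2 + c*(72*m - 18) + 8*m^2 + 7*m - 1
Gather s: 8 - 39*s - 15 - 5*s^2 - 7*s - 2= -5*s^2 - 46*s - 9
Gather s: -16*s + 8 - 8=-16*s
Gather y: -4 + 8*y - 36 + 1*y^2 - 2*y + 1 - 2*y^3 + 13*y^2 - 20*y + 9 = -2*y^3 + 14*y^2 - 14*y - 30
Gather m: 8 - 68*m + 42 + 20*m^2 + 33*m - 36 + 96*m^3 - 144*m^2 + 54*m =96*m^3 - 124*m^2 + 19*m + 14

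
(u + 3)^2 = u^2 + 6*u + 9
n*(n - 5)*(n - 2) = n^3 - 7*n^2 + 10*n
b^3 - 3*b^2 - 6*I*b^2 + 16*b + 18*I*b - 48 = (b - 3)*(b - 8*I)*(b + 2*I)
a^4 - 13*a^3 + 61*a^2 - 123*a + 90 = (a - 5)*(a - 3)^2*(a - 2)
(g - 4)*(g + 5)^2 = g^3 + 6*g^2 - 15*g - 100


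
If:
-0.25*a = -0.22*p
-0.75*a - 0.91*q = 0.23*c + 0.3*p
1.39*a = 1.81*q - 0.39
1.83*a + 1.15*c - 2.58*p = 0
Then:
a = -0.10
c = -0.09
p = -0.11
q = 0.14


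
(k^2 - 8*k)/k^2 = (k - 8)/k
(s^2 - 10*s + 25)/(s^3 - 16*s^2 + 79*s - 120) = (s - 5)/(s^2 - 11*s + 24)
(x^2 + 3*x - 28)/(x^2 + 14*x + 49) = (x - 4)/(x + 7)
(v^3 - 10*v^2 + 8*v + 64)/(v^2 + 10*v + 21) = (v^3 - 10*v^2 + 8*v + 64)/(v^2 + 10*v + 21)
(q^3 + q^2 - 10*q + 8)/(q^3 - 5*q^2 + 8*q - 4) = (q + 4)/(q - 2)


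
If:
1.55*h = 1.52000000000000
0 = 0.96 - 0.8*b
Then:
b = 1.20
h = 0.98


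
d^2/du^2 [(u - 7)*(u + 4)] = 2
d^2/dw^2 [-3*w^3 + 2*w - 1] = -18*w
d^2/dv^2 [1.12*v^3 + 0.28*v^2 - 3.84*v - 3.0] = 6.72*v + 0.56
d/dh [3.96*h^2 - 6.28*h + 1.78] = 7.92*h - 6.28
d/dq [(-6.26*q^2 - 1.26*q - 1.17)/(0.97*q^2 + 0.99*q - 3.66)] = (-4.9752*q^2 + 48.093*q + 5.7699)/(0.9409*q^4 + 1.9206*q^3 - 6.1203*q^2 - 7.2468*q + 13.3956)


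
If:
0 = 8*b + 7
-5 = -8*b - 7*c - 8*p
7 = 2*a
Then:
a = 7/2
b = -7/8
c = 12/7 - 8*p/7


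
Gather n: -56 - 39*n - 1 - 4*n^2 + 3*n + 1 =-4*n^2 - 36*n - 56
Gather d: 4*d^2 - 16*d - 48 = 4*d^2 - 16*d - 48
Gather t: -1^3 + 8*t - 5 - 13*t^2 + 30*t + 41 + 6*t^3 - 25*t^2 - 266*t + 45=6*t^3 - 38*t^2 - 228*t + 80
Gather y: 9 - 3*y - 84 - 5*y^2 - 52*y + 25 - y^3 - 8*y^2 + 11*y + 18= -y^3 - 13*y^2 - 44*y - 32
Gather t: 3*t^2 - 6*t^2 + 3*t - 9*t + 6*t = -3*t^2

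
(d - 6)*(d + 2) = d^2 - 4*d - 12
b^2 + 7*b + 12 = (b + 3)*(b + 4)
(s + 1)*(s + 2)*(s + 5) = s^3 + 8*s^2 + 17*s + 10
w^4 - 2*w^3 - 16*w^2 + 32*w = w*(w - 4)*(w - 2)*(w + 4)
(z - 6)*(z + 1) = z^2 - 5*z - 6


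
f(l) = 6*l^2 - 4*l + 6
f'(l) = 12*l - 4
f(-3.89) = 112.35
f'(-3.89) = -50.68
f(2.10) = 24.06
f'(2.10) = 21.20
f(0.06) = 5.78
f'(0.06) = -3.28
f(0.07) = 5.75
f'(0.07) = -3.16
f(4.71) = 120.26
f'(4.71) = 52.52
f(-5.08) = 181.16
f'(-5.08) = -64.96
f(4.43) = 106.03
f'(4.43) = 49.16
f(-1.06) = 16.98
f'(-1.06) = -16.72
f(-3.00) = 72.00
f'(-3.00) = -40.00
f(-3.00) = 72.00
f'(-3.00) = -40.00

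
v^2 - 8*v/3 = v*(v - 8/3)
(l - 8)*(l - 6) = l^2 - 14*l + 48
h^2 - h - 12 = (h - 4)*(h + 3)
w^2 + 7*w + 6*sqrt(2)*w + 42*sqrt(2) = (w + 7)*(w + 6*sqrt(2))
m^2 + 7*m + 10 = (m + 2)*(m + 5)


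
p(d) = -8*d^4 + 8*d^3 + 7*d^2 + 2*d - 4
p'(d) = -32*d^3 + 24*d^2 + 14*d + 2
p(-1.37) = -42.35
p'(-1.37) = 110.15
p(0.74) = 2.16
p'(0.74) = 12.54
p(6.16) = -9375.05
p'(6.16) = -6480.90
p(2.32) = -93.55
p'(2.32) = -235.93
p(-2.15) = -226.39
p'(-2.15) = 400.87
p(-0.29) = -4.24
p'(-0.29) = 0.74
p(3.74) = -1045.32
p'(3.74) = -1283.97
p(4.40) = -2176.68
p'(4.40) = -2197.65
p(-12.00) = -178732.00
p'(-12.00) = 58586.00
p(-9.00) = -57775.00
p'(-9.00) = 25148.00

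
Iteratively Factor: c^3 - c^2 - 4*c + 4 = (c - 2)*(c^2 + c - 2) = (c - 2)*(c - 1)*(c + 2)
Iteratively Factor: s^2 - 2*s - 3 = (s - 3)*(s + 1)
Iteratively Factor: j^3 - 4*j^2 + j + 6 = (j - 3)*(j^2 - j - 2) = (j - 3)*(j + 1)*(j - 2)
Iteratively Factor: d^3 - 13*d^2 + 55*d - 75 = (d - 3)*(d^2 - 10*d + 25) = (d - 5)*(d - 3)*(d - 5)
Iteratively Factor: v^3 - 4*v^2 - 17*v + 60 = (v - 3)*(v^2 - v - 20) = (v - 3)*(v + 4)*(v - 5)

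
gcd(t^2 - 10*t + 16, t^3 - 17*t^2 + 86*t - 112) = t^2 - 10*t + 16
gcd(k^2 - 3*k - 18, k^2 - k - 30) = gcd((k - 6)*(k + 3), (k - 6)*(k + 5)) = k - 6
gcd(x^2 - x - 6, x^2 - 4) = x + 2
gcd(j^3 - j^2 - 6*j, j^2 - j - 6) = j^2 - j - 6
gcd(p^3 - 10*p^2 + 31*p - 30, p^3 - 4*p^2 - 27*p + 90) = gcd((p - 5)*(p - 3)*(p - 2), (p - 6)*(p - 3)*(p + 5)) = p - 3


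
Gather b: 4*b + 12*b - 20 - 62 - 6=16*b - 88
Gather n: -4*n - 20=-4*n - 20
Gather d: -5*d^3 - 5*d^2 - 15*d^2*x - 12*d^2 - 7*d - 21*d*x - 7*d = -5*d^3 + d^2*(-15*x - 17) + d*(-21*x - 14)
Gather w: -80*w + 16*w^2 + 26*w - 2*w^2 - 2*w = 14*w^2 - 56*w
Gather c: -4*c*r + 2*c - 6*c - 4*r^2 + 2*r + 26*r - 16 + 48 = c*(-4*r - 4) - 4*r^2 + 28*r + 32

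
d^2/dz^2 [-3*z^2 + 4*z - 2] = -6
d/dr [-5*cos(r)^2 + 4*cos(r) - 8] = 2*(5*cos(r) - 2)*sin(r)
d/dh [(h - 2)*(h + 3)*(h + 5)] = 3*h^2 + 12*h - 1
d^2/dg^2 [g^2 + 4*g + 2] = 2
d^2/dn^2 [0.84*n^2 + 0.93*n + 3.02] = 1.68000000000000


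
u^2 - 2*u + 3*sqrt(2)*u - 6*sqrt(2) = (u - 2)*(u + 3*sqrt(2))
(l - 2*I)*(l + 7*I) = l^2 + 5*I*l + 14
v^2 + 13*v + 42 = (v + 6)*(v + 7)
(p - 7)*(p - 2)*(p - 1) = p^3 - 10*p^2 + 23*p - 14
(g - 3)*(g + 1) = g^2 - 2*g - 3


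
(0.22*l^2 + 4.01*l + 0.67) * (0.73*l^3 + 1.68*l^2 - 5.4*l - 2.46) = 0.1606*l^5 + 3.2969*l^4 + 6.0379*l^3 - 21.0696*l^2 - 13.4826*l - 1.6482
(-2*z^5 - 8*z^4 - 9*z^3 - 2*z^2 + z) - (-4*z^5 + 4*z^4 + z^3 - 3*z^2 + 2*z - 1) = 2*z^5 - 12*z^4 - 10*z^3 + z^2 - z + 1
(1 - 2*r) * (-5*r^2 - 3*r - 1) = 10*r^3 + r^2 - r - 1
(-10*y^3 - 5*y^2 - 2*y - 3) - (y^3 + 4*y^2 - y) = -11*y^3 - 9*y^2 - y - 3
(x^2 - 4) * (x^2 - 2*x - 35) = x^4 - 2*x^3 - 39*x^2 + 8*x + 140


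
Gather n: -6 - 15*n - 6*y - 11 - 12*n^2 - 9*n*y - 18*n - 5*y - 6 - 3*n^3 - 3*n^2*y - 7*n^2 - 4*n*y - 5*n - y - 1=-3*n^3 + n^2*(-3*y - 19) + n*(-13*y - 38) - 12*y - 24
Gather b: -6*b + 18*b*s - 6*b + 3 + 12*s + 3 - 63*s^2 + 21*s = b*(18*s - 12) - 63*s^2 + 33*s + 6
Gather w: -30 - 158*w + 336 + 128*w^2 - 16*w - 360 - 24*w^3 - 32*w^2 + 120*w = -24*w^3 + 96*w^2 - 54*w - 54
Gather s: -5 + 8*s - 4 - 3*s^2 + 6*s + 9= -3*s^2 + 14*s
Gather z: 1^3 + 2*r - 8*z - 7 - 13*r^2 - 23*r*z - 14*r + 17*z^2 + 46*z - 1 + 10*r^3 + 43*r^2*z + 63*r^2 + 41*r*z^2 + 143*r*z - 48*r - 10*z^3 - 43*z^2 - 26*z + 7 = 10*r^3 + 50*r^2 - 60*r - 10*z^3 + z^2*(41*r - 26) + z*(43*r^2 + 120*r + 12)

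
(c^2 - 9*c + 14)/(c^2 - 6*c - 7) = (c - 2)/(c + 1)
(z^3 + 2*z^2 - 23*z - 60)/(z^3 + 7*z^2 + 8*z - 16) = (z^2 - 2*z - 15)/(z^2 + 3*z - 4)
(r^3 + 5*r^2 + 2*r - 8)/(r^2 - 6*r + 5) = (r^2 + 6*r + 8)/(r - 5)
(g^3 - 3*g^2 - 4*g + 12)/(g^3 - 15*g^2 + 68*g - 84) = (g^2 - g - 6)/(g^2 - 13*g + 42)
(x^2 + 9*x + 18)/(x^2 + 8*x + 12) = (x + 3)/(x + 2)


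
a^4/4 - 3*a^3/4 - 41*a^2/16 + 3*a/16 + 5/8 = (a/4 + 1/2)*(a - 5)*(a - 1/2)*(a + 1/2)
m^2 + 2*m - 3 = (m - 1)*(m + 3)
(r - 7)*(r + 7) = r^2 - 49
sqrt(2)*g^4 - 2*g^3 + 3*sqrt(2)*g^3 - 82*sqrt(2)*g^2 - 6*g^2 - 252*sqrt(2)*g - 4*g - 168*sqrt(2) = (g + 2)*(g - 7*sqrt(2))*(g + 6*sqrt(2))*(sqrt(2)*g + sqrt(2))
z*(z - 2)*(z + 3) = z^3 + z^2 - 6*z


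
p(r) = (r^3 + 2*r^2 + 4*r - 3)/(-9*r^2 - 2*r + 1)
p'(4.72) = -0.10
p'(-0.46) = 116668.20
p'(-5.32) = -0.09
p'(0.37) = -17.02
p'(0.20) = -184.83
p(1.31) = -0.46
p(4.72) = -0.79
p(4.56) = -0.78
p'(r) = (18*r + 2)*(r^3 + 2*r^2 + 4*r - 3)/(-9*r^2 - 2*r + 1)^2 + (3*r^2 + 4*r + 4)/(-9*r^2 - 2*r + 1)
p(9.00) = -1.24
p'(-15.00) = -0.11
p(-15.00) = 1.50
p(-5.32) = 0.49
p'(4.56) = -0.10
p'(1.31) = -0.15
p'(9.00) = -0.11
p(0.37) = 1.23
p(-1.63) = 0.43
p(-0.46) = -289.37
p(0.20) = -8.80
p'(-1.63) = 0.33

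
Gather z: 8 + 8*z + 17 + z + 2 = 9*z + 27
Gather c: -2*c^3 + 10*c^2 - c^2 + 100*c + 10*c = -2*c^3 + 9*c^2 + 110*c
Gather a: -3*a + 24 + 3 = 27 - 3*a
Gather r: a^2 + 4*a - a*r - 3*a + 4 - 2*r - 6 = a^2 + a + r*(-a - 2) - 2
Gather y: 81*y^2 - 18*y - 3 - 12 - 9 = 81*y^2 - 18*y - 24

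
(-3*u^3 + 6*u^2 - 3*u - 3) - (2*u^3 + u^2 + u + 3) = -5*u^3 + 5*u^2 - 4*u - 6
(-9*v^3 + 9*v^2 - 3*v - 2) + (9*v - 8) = -9*v^3 + 9*v^2 + 6*v - 10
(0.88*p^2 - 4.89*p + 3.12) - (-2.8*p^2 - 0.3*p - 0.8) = 3.68*p^2 - 4.59*p + 3.92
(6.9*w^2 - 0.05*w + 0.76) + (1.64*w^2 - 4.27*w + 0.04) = 8.54*w^2 - 4.32*w + 0.8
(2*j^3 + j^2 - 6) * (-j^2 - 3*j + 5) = -2*j^5 - 7*j^4 + 7*j^3 + 11*j^2 + 18*j - 30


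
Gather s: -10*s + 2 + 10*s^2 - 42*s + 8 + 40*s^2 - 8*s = 50*s^2 - 60*s + 10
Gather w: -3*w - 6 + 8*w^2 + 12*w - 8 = 8*w^2 + 9*w - 14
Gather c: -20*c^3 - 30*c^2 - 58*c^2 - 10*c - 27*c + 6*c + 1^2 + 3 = -20*c^3 - 88*c^2 - 31*c + 4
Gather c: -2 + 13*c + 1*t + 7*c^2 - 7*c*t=7*c^2 + c*(13 - 7*t) + t - 2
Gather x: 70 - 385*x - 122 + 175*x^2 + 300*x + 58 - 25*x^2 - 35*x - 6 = 150*x^2 - 120*x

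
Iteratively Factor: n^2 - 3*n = (n)*(n - 3)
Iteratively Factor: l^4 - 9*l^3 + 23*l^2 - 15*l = (l - 1)*(l^3 - 8*l^2 + 15*l) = l*(l - 1)*(l^2 - 8*l + 15) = l*(l - 5)*(l - 1)*(l - 3)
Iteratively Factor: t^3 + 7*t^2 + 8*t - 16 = (t + 4)*(t^2 + 3*t - 4) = (t - 1)*(t + 4)*(t + 4)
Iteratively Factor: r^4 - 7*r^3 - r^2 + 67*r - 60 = (r - 4)*(r^3 - 3*r^2 - 13*r + 15) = (r - 5)*(r - 4)*(r^2 + 2*r - 3) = (r - 5)*(r - 4)*(r - 1)*(r + 3)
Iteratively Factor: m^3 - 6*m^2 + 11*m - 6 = (m - 1)*(m^2 - 5*m + 6) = (m - 3)*(m - 1)*(m - 2)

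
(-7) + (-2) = -9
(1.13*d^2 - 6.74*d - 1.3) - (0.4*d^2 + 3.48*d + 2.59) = 0.73*d^2 - 10.22*d - 3.89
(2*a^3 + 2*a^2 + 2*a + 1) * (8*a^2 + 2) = 16*a^5 + 16*a^4 + 20*a^3 + 12*a^2 + 4*a + 2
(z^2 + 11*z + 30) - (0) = z^2 + 11*z + 30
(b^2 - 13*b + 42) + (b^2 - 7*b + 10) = 2*b^2 - 20*b + 52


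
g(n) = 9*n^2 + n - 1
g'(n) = 18*n + 1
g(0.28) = -0.01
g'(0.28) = 6.04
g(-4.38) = 167.28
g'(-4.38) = -77.84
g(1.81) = 30.29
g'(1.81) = 33.58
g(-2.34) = 45.94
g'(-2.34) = -41.12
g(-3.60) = 112.04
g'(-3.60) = -63.80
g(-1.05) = 7.87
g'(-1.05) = -17.90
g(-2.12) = 37.33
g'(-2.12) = -37.16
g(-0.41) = 0.10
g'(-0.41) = -6.38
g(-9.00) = 719.00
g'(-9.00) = -161.00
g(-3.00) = 77.00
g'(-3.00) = -53.00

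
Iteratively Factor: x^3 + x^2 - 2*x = (x - 1)*(x^2 + 2*x) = (x - 1)*(x + 2)*(x)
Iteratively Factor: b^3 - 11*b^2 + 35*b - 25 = (b - 5)*(b^2 - 6*b + 5) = (b - 5)^2*(b - 1)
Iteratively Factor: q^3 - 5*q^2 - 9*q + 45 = (q + 3)*(q^2 - 8*q + 15) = (q - 3)*(q + 3)*(q - 5)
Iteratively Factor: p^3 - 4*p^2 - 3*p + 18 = (p - 3)*(p^2 - p - 6) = (p - 3)*(p + 2)*(p - 3)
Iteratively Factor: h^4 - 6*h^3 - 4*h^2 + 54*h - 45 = (h + 3)*(h^3 - 9*h^2 + 23*h - 15) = (h - 5)*(h + 3)*(h^2 - 4*h + 3) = (h - 5)*(h - 3)*(h + 3)*(h - 1)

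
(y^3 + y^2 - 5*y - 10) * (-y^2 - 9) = -y^5 - y^4 - 4*y^3 + y^2 + 45*y + 90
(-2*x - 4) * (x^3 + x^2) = -2*x^4 - 6*x^3 - 4*x^2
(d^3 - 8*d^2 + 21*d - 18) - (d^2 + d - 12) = d^3 - 9*d^2 + 20*d - 6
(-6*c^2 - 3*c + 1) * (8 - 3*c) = 18*c^3 - 39*c^2 - 27*c + 8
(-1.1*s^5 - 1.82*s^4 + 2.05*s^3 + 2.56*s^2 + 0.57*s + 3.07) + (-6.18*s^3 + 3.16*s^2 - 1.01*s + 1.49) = -1.1*s^5 - 1.82*s^4 - 4.13*s^3 + 5.72*s^2 - 0.44*s + 4.56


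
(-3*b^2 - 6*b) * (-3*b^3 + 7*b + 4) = 9*b^5 + 18*b^4 - 21*b^3 - 54*b^2 - 24*b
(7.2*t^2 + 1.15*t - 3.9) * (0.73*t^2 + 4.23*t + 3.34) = 5.256*t^4 + 31.2955*t^3 + 26.0655*t^2 - 12.656*t - 13.026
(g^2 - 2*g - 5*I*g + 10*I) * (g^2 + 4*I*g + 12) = g^4 - 2*g^3 - I*g^3 + 32*g^2 + 2*I*g^2 - 64*g - 60*I*g + 120*I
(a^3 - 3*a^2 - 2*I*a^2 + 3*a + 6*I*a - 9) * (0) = 0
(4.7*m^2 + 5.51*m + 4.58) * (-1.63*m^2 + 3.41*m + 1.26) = -7.661*m^4 + 7.0457*m^3 + 17.2457*m^2 + 22.5604*m + 5.7708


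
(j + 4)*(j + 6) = j^2 + 10*j + 24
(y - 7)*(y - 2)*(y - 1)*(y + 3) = y^4 - 7*y^3 - 7*y^2 + 55*y - 42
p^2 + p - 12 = (p - 3)*(p + 4)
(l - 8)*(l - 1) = l^2 - 9*l + 8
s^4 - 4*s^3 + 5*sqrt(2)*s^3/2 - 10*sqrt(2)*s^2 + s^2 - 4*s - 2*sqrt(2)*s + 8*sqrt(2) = (s - 4)*(s - sqrt(2)/2)*(s + sqrt(2))*(s + 2*sqrt(2))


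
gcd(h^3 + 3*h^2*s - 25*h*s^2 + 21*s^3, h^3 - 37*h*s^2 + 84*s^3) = -h^2 - 4*h*s + 21*s^2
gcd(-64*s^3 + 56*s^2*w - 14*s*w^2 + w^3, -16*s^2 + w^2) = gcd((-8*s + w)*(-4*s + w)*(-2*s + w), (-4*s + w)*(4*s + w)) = 4*s - w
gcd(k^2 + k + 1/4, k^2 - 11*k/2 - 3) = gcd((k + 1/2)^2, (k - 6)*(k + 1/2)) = k + 1/2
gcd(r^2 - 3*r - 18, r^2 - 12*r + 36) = r - 6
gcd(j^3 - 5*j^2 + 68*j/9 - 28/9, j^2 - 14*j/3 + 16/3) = j - 2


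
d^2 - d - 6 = (d - 3)*(d + 2)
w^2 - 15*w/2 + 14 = (w - 4)*(w - 7/2)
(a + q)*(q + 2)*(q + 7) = a*q^2 + 9*a*q + 14*a + q^3 + 9*q^2 + 14*q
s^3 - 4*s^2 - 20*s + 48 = (s - 6)*(s - 2)*(s + 4)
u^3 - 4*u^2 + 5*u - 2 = (u - 2)*(u - 1)^2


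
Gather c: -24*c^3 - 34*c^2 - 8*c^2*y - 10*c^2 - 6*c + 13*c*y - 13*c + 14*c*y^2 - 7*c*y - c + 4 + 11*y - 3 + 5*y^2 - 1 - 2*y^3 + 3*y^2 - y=-24*c^3 + c^2*(-8*y - 44) + c*(14*y^2 + 6*y - 20) - 2*y^3 + 8*y^2 + 10*y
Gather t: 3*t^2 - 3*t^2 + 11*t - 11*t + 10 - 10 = 0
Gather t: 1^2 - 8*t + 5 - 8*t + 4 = 10 - 16*t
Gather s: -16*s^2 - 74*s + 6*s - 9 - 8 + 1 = -16*s^2 - 68*s - 16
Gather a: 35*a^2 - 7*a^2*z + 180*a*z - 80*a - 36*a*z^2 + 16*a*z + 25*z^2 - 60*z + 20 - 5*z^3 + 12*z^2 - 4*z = a^2*(35 - 7*z) + a*(-36*z^2 + 196*z - 80) - 5*z^3 + 37*z^2 - 64*z + 20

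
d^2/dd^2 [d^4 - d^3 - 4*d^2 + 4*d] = 12*d^2 - 6*d - 8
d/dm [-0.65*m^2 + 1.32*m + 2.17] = 1.32 - 1.3*m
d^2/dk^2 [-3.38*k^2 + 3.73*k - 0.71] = -6.76000000000000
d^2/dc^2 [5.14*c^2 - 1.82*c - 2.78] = 10.2800000000000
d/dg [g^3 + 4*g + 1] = 3*g^2 + 4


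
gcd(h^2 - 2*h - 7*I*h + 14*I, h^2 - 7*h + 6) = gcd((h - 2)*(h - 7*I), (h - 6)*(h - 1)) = 1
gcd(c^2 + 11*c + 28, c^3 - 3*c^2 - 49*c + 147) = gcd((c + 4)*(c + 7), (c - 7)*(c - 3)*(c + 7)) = c + 7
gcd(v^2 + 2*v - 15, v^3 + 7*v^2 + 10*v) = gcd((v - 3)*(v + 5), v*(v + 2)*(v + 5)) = v + 5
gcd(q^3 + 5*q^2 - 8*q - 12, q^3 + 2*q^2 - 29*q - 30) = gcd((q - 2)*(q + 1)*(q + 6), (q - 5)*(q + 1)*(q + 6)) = q^2 + 7*q + 6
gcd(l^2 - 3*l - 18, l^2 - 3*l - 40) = 1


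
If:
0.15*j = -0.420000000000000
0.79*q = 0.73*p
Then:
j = -2.80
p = 1.08219178082192*q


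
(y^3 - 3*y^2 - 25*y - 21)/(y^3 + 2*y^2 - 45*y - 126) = (y + 1)/(y + 6)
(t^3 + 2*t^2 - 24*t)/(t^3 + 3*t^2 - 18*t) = (t - 4)/(t - 3)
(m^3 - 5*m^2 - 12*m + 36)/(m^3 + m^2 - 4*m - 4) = (m^2 - 3*m - 18)/(m^2 + 3*m + 2)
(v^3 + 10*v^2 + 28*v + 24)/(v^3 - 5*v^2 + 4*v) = (v^3 + 10*v^2 + 28*v + 24)/(v*(v^2 - 5*v + 4))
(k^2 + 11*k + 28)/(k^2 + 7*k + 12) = (k + 7)/(k + 3)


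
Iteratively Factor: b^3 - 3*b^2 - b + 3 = (b - 1)*(b^2 - 2*b - 3) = (b - 1)*(b + 1)*(b - 3)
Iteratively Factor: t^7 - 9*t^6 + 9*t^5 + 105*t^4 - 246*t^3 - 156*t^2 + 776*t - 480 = (t - 1)*(t^6 - 8*t^5 + t^4 + 106*t^3 - 140*t^2 - 296*t + 480) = (t - 5)*(t - 1)*(t^5 - 3*t^4 - 14*t^3 + 36*t^2 + 40*t - 96) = (t - 5)*(t - 1)*(t + 2)*(t^4 - 5*t^3 - 4*t^2 + 44*t - 48) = (t - 5)*(t - 2)*(t - 1)*(t + 2)*(t^3 - 3*t^2 - 10*t + 24) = (t - 5)*(t - 2)*(t - 1)*(t + 2)*(t + 3)*(t^2 - 6*t + 8) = (t - 5)*(t - 4)*(t - 2)*(t - 1)*(t + 2)*(t + 3)*(t - 2)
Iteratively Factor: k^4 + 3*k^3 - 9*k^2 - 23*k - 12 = (k - 3)*(k^3 + 6*k^2 + 9*k + 4) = (k - 3)*(k + 1)*(k^2 + 5*k + 4) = (k - 3)*(k + 1)^2*(k + 4)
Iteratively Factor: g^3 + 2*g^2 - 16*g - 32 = (g + 2)*(g^2 - 16) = (g + 2)*(g + 4)*(g - 4)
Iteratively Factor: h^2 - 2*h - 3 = (h - 3)*(h + 1)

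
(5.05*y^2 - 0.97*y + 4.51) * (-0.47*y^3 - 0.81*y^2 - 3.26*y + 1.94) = -2.3735*y^5 - 3.6346*y^4 - 17.797*y^3 + 9.3061*y^2 - 16.5844*y + 8.7494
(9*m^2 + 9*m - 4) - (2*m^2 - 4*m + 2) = 7*m^2 + 13*m - 6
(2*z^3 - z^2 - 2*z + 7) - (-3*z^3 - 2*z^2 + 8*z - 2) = 5*z^3 + z^2 - 10*z + 9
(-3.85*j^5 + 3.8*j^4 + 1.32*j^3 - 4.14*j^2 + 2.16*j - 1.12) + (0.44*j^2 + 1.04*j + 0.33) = -3.85*j^5 + 3.8*j^4 + 1.32*j^3 - 3.7*j^2 + 3.2*j - 0.79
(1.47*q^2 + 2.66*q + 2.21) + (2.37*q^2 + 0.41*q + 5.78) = 3.84*q^2 + 3.07*q + 7.99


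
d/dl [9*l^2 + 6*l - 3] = 18*l + 6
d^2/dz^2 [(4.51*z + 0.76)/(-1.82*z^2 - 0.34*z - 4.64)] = (-(3.64*z + 0.34)*(4.51*z + 0.76)*(7.28*z + 0.68) + (49.2492*z + 5.8332)*(1.82*z^2 + 0.34*z + 4.64))/(1.82*z^2 + 0.34*z + 4.64)^3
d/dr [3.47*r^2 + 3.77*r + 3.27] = 6.94*r + 3.77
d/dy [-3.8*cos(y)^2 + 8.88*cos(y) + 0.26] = (7.6*cos(y) - 8.88)*sin(y)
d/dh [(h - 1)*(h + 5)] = 2*h + 4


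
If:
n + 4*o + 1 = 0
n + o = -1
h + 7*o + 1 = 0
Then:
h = -1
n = -1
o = 0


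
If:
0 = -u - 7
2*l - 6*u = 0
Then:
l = -21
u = -7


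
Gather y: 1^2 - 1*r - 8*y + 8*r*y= -r + y*(8*r - 8) + 1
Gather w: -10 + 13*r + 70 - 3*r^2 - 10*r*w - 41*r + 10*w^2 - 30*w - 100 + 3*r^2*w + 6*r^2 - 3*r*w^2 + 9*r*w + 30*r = 3*r^2 + 2*r + w^2*(10 - 3*r) + w*(3*r^2 - r - 30) - 40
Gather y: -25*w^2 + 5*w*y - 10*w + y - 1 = -25*w^2 - 10*w + y*(5*w + 1) - 1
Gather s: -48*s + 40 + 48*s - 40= 0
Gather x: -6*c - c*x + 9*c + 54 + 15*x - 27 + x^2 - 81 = 3*c + x^2 + x*(15 - c) - 54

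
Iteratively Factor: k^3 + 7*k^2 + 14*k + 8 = (k + 1)*(k^2 + 6*k + 8) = (k + 1)*(k + 2)*(k + 4)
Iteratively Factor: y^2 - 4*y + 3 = (y - 3)*(y - 1)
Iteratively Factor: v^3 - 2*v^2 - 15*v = (v - 5)*(v^2 + 3*v) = (v - 5)*(v + 3)*(v)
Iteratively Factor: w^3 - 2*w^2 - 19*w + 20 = (w - 1)*(w^2 - w - 20) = (w - 5)*(w - 1)*(w + 4)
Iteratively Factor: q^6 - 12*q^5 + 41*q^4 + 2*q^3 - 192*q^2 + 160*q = (q - 5)*(q^5 - 7*q^4 + 6*q^3 + 32*q^2 - 32*q) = (q - 5)*(q - 1)*(q^4 - 6*q^3 + 32*q) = (q - 5)*(q - 4)*(q - 1)*(q^3 - 2*q^2 - 8*q) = q*(q - 5)*(q - 4)*(q - 1)*(q^2 - 2*q - 8) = q*(q - 5)*(q - 4)*(q - 1)*(q + 2)*(q - 4)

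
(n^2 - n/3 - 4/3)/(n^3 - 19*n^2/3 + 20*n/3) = (n + 1)/(n*(n - 5))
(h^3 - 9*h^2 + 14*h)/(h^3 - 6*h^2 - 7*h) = (h - 2)/(h + 1)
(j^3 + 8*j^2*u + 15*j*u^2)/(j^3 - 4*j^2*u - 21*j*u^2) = (-j - 5*u)/(-j + 7*u)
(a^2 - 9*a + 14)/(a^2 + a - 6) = (a - 7)/(a + 3)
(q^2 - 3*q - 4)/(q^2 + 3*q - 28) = (q + 1)/(q + 7)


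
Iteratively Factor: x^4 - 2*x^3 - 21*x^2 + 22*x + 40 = (x + 1)*(x^3 - 3*x^2 - 18*x + 40) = (x - 5)*(x + 1)*(x^2 + 2*x - 8) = (x - 5)*(x + 1)*(x + 4)*(x - 2)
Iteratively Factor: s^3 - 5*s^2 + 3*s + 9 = (s - 3)*(s^2 - 2*s - 3) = (s - 3)^2*(s + 1)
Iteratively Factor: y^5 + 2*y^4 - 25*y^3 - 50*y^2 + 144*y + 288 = (y - 4)*(y^4 + 6*y^3 - y^2 - 54*y - 72) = (y - 4)*(y + 3)*(y^3 + 3*y^2 - 10*y - 24) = (y - 4)*(y - 3)*(y + 3)*(y^2 + 6*y + 8) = (y - 4)*(y - 3)*(y + 2)*(y + 3)*(y + 4)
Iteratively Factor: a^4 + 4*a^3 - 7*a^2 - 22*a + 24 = (a + 4)*(a^3 - 7*a + 6) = (a + 3)*(a + 4)*(a^2 - 3*a + 2) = (a - 2)*(a + 3)*(a + 4)*(a - 1)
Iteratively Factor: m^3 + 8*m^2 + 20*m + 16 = (m + 4)*(m^2 + 4*m + 4) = (m + 2)*(m + 4)*(m + 2)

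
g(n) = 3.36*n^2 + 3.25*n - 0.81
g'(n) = 6.72*n + 3.25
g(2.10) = 20.83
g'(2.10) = 17.36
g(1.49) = 11.49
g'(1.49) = 13.26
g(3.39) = 48.82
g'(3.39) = 26.03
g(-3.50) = 28.98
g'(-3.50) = -20.27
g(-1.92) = 5.34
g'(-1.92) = -9.65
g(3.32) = 47.02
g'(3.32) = 25.56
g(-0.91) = -0.99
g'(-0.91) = -2.87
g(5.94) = 137.05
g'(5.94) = 43.17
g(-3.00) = 19.68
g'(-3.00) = -16.91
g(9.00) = 300.60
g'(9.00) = 63.73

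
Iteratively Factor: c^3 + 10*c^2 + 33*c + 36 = (c + 3)*(c^2 + 7*c + 12) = (c + 3)^2*(c + 4)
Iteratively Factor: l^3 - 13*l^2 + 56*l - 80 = (l - 4)*(l^2 - 9*l + 20) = (l - 5)*(l - 4)*(l - 4)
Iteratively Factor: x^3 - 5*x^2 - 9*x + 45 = (x + 3)*(x^2 - 8*x + 15) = (x - 3)*(x + 3)*(x - 5)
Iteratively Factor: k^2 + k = (k)*(k + 1)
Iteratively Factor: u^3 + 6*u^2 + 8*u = (u + 2)*(u^2 + 4*u) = (u + 2)*(u + 4)*(u)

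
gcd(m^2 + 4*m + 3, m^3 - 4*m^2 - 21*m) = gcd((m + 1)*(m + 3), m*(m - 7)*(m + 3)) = m + 3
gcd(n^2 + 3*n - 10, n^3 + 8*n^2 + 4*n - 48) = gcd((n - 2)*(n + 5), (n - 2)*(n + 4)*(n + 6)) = n - 2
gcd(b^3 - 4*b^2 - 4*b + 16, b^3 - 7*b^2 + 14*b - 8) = b^2 - 6*b + 8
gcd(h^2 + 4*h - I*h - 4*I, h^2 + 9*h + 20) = h + 4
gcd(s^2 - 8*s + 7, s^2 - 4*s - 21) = s - 7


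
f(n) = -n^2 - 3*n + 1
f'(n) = -2*n - 3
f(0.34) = -0.14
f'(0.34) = -3.68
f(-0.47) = 2.19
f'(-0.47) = -2.06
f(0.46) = -0.59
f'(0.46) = -3.92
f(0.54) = -0.91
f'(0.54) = -4.08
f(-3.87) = -2.37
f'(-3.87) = 4.74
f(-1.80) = 3.16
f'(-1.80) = 0.60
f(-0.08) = 1.23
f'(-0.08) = -2.84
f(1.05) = -3.25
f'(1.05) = -5.10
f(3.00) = -17.00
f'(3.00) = -9.00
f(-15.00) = -179.00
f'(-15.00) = 27.00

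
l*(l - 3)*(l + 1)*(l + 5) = l^4 + 3*l^3 - 13*l^2 - 15*l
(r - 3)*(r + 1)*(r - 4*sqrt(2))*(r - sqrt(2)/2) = r^4 - 9*sqrt(2)*r^3/2 - 2*r^3 + r^2 + 9*sqrt(2)*r^2 - 8*r + 27*sqrt(2)*r/2 - 12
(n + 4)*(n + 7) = n^2 + 11*n + 28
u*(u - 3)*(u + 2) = u^3 - u^2 - 6*u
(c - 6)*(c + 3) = c^2 - 3*c - 18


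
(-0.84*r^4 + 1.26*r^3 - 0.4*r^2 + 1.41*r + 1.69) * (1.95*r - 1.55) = -1.638*r^5 + 3.759*r^4 - 2.733*r^3 + 3.3695*r^2 + 1.11*r - 2.6195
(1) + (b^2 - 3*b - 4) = b^2 - 3*b - 3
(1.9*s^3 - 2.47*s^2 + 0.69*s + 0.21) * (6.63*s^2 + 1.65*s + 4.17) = 12.597*s^5 - 13.2411*s^4 + 8.4222*s^3 - 7.7691*s^2 + 3.2238*s + 0.8757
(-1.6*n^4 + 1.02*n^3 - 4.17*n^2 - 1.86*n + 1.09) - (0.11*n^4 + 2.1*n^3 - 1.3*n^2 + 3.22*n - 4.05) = -1.71*n^4 - 1.08*n^3 - 2.87*n^2 - 5.08*n + 5.14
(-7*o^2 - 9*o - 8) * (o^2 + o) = -7*o^4 - 16*o^3 - 17*o^2 - 8*o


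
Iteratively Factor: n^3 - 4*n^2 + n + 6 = (n + 1)*(n^2 - 5*n + 6) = (n - 3)*(n + 1)*(n - 2)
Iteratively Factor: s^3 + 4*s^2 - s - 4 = (s - 1)*(s^2 + 5*s + 4) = (s - 1)*(s + 1)*(s + 4)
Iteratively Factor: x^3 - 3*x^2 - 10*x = (x - 5)*(x^2 + 2*x) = x*(x - 5)*(x + 2)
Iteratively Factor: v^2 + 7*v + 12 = (v + 4)*(v + 3)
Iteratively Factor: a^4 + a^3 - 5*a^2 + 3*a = (a - 1)*(a^3 + 2*a^2 - 3*a) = (a - 1)^2*(a^2 + 3*a) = (a - 1)^2*(a + 3)*(a)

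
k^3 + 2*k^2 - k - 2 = (k - 1)*(k + 1)*(k + 2)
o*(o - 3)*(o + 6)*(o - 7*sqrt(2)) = o^4 - 7*sqrt(2)*o^3 + 3*o^3 - 21*sqrt(2)*o^2 - 18*o^2 + 126*sqrt(2)*o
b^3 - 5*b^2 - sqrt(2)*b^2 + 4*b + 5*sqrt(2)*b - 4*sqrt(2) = (b - 4)*(b - 1)*(b - sqrt(2))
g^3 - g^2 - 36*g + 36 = (g - 6)*(g - 1)*(g + 6)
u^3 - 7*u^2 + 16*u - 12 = (u - 3)*(u - 2)^2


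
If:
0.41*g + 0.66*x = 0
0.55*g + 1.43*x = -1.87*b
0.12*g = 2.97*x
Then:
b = 0.00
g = 0.00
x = 0.00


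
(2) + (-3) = -1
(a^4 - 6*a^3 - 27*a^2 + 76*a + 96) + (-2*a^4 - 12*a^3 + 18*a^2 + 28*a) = -a^4 - 18*a^3 - 9*a^2 + 104*a + 96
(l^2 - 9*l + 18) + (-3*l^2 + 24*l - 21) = -2*l^2 + 15*l - 3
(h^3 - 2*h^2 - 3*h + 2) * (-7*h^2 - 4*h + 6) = -7*h^5 + 10*h^4 + 35*h^3 - 14*h^2 - 26*h + 12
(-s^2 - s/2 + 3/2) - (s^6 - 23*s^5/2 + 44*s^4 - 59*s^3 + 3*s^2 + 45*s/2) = -s^6 + 23*s^5/2 - 44*s^4 + 59*s^3 - 4*s^2 - 23*s + 3/2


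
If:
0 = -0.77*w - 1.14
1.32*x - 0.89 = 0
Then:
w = -1.48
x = 0.67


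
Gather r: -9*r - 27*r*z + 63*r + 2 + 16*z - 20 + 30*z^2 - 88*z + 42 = r*(54 - 27*z) + 30*z^2 - 72*z + 24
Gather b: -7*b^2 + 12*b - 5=-7*b^2 + 12*b - 5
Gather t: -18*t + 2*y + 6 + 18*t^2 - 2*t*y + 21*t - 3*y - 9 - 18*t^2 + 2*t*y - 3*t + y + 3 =0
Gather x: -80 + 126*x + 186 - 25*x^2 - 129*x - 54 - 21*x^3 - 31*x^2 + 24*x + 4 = -21*x^3 - 56*x^2 + 21*x + 56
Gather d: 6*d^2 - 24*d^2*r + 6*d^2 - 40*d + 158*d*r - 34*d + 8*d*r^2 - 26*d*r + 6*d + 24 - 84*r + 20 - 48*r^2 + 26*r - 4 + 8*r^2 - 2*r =d^2*(12 - 24*r) + d*(8*r^2 + 132*r - 68) - 40*r^2 - 60*r + 40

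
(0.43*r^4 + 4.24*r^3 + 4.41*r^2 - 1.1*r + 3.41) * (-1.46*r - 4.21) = -0.6278*r^5 - 8.0007*r^4 - 24.289*r^3 - 16.9601*r^2 - 0.3476*r - 14.3561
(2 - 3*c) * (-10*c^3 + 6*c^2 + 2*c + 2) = 30*c^4 - 38*c^3 + 6*c^2 - 2*c + 4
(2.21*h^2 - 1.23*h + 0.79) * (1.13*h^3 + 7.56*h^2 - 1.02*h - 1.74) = 2.4973*h^5 + 15.3177*h^4 - 10.6603*h^3 + 3.3816*h^2 + 1.3344*h - 1.3746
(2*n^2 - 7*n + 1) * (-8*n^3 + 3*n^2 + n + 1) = -16*n^5 + 62*n^4 - 27*n^3 - 2*n^2 - 6*n + 1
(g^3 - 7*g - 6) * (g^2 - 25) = g^5 - 32*g^3 - 6*g^2 + 175*g + 150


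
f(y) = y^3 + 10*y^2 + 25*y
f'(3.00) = 112.00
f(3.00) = 192.00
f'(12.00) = 697.00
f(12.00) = 3468.00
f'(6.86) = 303.38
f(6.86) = 964.92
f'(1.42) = 59.45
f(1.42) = 58.53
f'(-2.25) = -4.81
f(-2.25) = -17.02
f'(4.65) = 182.87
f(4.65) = 433.02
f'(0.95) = 46.71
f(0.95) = 33.63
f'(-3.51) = -8.24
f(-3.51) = -7.79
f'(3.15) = 117.77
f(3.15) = 209.23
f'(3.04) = 113.52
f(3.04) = 196.51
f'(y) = 3*y^2 + 20*y + 25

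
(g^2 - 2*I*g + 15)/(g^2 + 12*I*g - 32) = (g^2 - 2*I*g + 15)/(g^2 + 12*I*g - 32)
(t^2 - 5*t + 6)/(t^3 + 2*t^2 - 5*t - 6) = (t - 3)/(t^2 + 4*t + 3)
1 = 1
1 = 1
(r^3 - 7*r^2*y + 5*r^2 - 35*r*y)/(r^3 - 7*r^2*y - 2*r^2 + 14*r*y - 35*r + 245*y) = r/(r - 7)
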